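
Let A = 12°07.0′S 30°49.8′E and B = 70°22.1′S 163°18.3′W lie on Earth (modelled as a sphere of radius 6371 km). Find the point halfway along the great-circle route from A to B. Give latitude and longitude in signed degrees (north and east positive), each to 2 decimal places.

The central angle between A and B is δ = 1.6919 rad.
With f = 0.5, the slerp weights are sin((1−f)δ)/sin δ = 0.7541 and sin(fδ)/sin δ = 0.7541.
Weighted sum of the unit vectors: (0.7541)·(0.8396,0.5011,-0.2099) + (0.7541)·(-0.3218,-0.0965,-0.9419) = (0.3905, 0.3051, -0.8686).
Converting back: φ = atan2(z, √(x²+y²)) = -60.30°, λ = atan2(y, x) = 38.00°.

-60.30°, 38.00°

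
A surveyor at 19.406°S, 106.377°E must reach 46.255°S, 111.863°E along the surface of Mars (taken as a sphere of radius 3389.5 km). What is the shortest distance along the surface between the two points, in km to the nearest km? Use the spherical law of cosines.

1611 km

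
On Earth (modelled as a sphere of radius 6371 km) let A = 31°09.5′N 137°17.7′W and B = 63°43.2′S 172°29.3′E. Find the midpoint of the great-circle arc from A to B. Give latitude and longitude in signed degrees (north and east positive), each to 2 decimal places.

Central angle δ = 1.7941 rad. Interpolating on the sphere with fraction f = 0.5:
P = [sin((1−f)δ)·A + sin(fδ)·B] / sin δ = 0.8014·A + 0.8014·B in Cartesian coordinates,
giving P = (-0.8557, -0.4187, -0.3039), i.e. latitude -17.69°, longitude -153.93°.

-17.69°, -153.93°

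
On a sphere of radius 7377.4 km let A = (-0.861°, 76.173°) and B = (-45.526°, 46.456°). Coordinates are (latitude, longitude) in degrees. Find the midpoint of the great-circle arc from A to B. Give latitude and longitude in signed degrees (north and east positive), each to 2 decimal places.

The central angle between A and B is δ = 0.9032 rad.
With f = 0.5, the slerp weights are sin((1−f)δ)/sin δ = 0.5557 and sin(fδ)/sin δ = 0.5557.
Weighted sum of the unit vectors: (0.5557)·(0.2390,0.9709,-0.0150) + (0.5557)·(0.4826,0.5078,-0.7136) = (0.4010, 0.8217, -0.4049).
Converting back: φ = atan2(z, √(x²+y²)) = -23.88°, λ = atan2(y, x) = 63.99°.

-23.88°, 63.99°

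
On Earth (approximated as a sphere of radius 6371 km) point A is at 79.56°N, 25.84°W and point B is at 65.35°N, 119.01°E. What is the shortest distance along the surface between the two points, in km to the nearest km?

With latitudes φ₁ = 79.560°, φ₂ = 65.350° and longitude difference Δλ = 144.850°:
Haversine: a = sin²(Δφ/2) + cos φ₁ cos φ₂ sin²(Δλ/2) = 0.0153 + (0.1812)(0.4171)(0.9088) = 0.08398.
Central angle c = 2·arcsin(√a) = 0.58804 rad.
Distance = R·c = 6371 × 0.5880 ≈ 3746 km.

3746 km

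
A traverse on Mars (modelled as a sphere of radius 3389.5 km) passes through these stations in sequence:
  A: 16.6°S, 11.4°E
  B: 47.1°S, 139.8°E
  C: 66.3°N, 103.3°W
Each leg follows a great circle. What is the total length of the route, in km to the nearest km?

14429 km

Leg A→B: central angle 1.7680 rad, distance 5992.6 km.
Leg B→C: central angle 2.4891 rad, distance 8436.7 km.
Total: 5992.6 + 8436.7 ≈ 14429 km.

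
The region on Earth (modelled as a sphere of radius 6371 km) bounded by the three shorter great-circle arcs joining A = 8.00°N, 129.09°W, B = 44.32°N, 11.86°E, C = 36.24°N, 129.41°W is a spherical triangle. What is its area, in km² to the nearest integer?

Side lengths (central angles): a = 1.6079, b = 0.4929, c = 2.0409 rad; semiperimeter s = 2.0709.
By l'Huilier's theorem, tan(E/4) = √[tan(s/2) tan((s−a)/2) tan((s−b)/2) tan((s−c)/2)], giving spherical excess E = 0.3092 rad.
Area = E·R² = 0.3092 × (6371)² ≈ 12549137 km².

12549137 km²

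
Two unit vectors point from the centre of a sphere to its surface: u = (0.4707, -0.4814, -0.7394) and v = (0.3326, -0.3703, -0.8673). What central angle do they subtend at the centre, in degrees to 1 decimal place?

12.5°

u·v = 0.9761; |u| = 1.0000, |v| = 1.0000.
cos θ = (u·v)/(|u||v|) = 0.9761, so θ = 12.5°.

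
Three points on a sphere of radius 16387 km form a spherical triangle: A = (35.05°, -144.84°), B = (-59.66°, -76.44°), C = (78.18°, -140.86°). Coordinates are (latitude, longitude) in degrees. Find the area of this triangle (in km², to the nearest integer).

277410387 km²

Side lengths (central angles): a = 2.4982, b = 0.7534, c = 1.9213 rad; semiperimeter s = 2.5864.
By l'Huilier's theorem, tan(E/4) = √[tan(s/2) tan((s−a)/2) tan((s−b)/2) tan((s−c)/2)], giving spherical excess E = 1.0331 rad.
Area = E·R² = 1.0331 × (16387)² ≈ 277410387 km².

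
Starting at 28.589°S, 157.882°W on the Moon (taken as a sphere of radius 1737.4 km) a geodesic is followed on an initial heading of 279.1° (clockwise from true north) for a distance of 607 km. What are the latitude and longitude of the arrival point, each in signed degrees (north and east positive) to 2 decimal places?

Angular distance δ = d/R = 607/1737.4 = 0.34937 rad; initial bearing θ = 4.8712 rad.
sin φ₂ = sin φ₁ cos δ + cos φ₁ sin δ cos θ = (-0.4785)(0.9396) + (0.8781)(0.3423)(0.1582) = -0.4021, so φ₂ = -23.71°.
Δλ = atan2(sin θ sin δ cos φ₁, cos δ − sin φ₁ sin φ₂) = atan2(-0.2968, 0.7472) = -21.663°.
λ₂ = -157.882° − 21.663° = -179.55°.

-23.71°, -179.55°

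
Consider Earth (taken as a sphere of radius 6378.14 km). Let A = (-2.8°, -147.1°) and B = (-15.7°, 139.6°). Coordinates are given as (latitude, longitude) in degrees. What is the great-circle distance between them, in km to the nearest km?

8145 km

With latitudes φ₁ = -2.800°, φ₂ = -15.700° and longitude difference Δλ = -73.300°:
cos c = sin φ₁ sin φ₂ + cos φ₁ cos φ₂ cos Δλ = (-0.0488)(-0.2706) + (0.9988)(0.9627)(0.2874) = 0.28953,
so c = arccos(0.28953) = 1.27706 rad.
Distance = R·c = 6378.14 × 1.2771 ≈ 8145 km.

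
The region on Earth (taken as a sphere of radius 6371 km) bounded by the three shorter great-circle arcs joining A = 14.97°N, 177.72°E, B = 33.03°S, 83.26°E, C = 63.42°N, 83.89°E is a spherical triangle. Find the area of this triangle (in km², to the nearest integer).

66848558 km²

Side lengths (central angles): a = 1.6834, b = 1.3673, c = 1.7760 rad; semiperimeter s = 2.4133.
By l'Huilier's theorem, tan(E/4) = √[tan(s/2) tan((s−a)/2) tan((s−b)/2) tan((s−c)/2)], giving spherical excess E = 1.6469 rad.
Area = E·R² = 1.6469 × (6371)² ≈ 66848558 km².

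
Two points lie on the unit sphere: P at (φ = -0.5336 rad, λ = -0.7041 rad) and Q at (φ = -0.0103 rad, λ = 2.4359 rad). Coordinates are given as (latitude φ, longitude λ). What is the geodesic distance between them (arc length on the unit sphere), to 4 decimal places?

Let φ₁ = -0.5336 rad, φ₂ = -0.0103 rad, and Δλ = 3.1400 rad.
cos c = sin φ₁ sin φ₂ + cos φ₁ cos φ₂ cos Δλ = (-0.5086)(-0.0103) + (0.8610)(0.9999)(-1.0000) = -0.85570,
so c = arccos(-0.85570) = 2.59769 rad.
On the unit sphere the arc length equals the central angle: 2.5977.

2.5977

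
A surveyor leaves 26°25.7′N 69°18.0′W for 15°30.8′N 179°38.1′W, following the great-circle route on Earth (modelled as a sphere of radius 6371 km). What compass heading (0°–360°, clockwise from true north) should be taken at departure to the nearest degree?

Δλ = -110.335° = -1.9257 rad.
y = sin Δλ · cos φ₂ = (-0.9377)(0.9636) = -0.9035
x = cos φ₁ sin φ₂ − sin φ₁ cos φ₂ cos Δλ = (0.8955)(0.2675) − (0.4451)(0.9636)(-0.3475) = 0.3885
θ = atan2(y, x) = -66.73°; adding 360° gives 293°.

293°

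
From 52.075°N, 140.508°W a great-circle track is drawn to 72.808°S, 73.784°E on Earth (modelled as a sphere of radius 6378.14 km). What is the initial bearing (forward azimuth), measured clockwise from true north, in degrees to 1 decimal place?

Δλ = -145.708° = -2.5431 rad.
y = sin Δλ · cos φ₂ = (-0.5634)(0.2956) = -0.1665
x = cos φ₁ sin φ₂ − sin φ₁ cos φ₂ cos Δλ = (0.6146)(-0.9553) − (0.7888)(0.2956)(-0.8262) = -0.3945
θ = atan2(y, x) = -157.12°; adding 360° gives 202.9°.

202.9°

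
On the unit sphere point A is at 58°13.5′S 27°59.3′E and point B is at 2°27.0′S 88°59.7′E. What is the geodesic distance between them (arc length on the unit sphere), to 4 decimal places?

1.2752

In radians: φ₁ = -1.0162, φ₂ = -0.0428, Δλ = 61.007° = 1.0648 rad.
Haversine: a = sin²(Δφ/2) + cos φ₁ cos φ₂ sin²(Δλ/2) = 0.2188 + (0.5266)(0.9991)(0.2576) = 0.35433.
Central angle c = 2·arcsin(√a) = 1.27516 rad.
On the unit sphere the arc length equals the central angle: 1.2752.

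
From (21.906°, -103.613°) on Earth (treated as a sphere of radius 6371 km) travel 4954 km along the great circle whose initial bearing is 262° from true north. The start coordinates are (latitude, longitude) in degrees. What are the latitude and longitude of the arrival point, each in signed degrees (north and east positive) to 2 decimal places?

10.09°, -148.50°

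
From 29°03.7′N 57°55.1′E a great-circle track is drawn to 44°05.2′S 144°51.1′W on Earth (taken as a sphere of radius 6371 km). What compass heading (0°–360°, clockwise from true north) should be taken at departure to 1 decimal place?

135.9°

Δλ = 157.230° = 2.7442 rad.
y = sin Δλ · cos φ₂ = (0.3870)(0.7183) = 0.2780
x = cos φ₁ sin φ₂ − sin φ₁ cos φ₂ cos Δλ = (0.8741)(-0.6957) − (0.4858)(0.7183)(-0.9221) = -0.2864
θ = atan2(y, x) = 135.86°, so the bearing is 135.9°.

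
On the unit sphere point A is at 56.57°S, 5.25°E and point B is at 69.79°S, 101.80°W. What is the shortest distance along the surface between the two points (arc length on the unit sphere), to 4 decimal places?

0.7563

With latitudes φ₁ = -56.570°, φ₂ = -69.790° and longitude difference Δλ = -107.050°:
cos c = sin φ₁ sin φ₂ + cos φ₁ cos φ₂ cos Δλ = (-0.8346)(-0.9384) + (0.5509)(0.3455)(-0.2932) = 0.72737,
so c = arccos(0.72737) = 0.75631 rad.
On the unit sphere the arc length equals the central angle: 0.7563.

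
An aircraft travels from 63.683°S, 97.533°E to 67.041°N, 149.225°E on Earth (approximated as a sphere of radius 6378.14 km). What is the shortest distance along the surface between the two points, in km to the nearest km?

15129 km

Let φ₁ = -1.1115 rad, φ₂ = 1.1701 rad, and Δλ = 0.9022 rad.
cos c = sin φ₁ sin φ₂ + cos φ₁ cos φ₂ cos Δλ = (-0.8964)(0.9208) + (0.4433)(0.3901)(0.6199) = -0.71815,
so c = arccos(-0.71815) = 2.37194 rad.
Distance = R·c = 6378.14 × 2.3719 ≈ 15129 km.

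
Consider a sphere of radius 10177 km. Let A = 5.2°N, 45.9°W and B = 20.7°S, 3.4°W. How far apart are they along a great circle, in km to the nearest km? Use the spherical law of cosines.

8720 km

Let φ₁ = 0.0908 rad, φ₂ = -0.3613 rad, and Δλ = 0.7418 rad.
cos c = sin φ₁ sin φ₂ + cos φ₁ cos φ₂ cos Δλ = (0.0906)(-0.3535) + (0.9959)(0.9354)(0.7373) = 0.65481,
so c = arccos(0.65481) = 0.85687 rad.
Distance = R·c = 10177 × 0.8569 ≈ 8720 km.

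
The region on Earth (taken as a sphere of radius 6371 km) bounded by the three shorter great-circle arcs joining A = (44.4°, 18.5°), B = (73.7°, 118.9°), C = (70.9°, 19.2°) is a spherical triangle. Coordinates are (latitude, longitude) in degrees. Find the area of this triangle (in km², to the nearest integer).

Side lengths (central angles): a = 0.4702, b = 0.4626, c = 0.8823 rad; semiperimeter s = 0.9075.
By l'Huilier's theorem, tan(E/4) = √[tan(s/2) tan((s−a)/2) tan((s−b)/2) tan((s−c)/2)], giving spherical excess E = 0.0703 rad.
Area = E·R² = 0.0703 × (6371)² ≈ 2852812 km².

2852812 km²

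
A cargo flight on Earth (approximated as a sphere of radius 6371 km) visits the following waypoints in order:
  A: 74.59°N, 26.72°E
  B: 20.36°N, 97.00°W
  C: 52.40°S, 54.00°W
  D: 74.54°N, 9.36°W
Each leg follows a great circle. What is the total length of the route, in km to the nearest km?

Leg A→B: central angle 1.3724 rad, distance 8743.5 km.
Leg B→C: central angle 1.4276 rad, distance 9095.3 km.
Leg C→D: central angle 2.2756 rad, distance 14497.9 km.
Total: 8743.5 + 9095.3 + 14497.9 ≈ 32337 km.

32337 km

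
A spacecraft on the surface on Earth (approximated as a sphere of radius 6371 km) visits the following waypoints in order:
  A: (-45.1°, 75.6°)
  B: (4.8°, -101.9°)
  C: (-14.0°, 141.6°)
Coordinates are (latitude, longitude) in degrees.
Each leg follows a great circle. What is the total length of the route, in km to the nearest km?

Leg A→B: central angle 2.4372 rad, distance 15527.3 km.
Leg B→C: central angle 2.0394 rad, distance 12993.2 km.
Total: 15527.3 + 12993.2 ≈ 28521 km.

28521 km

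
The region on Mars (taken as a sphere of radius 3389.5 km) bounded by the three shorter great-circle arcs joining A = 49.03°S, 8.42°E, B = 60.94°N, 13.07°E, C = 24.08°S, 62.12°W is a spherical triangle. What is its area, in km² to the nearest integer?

Side lengths (central angles): a = 1.8166, b = 1.0385, c = 1.9205 rad; semiperimeter s = 2.3878.
By l'Huilier's theorem, tan(E/4) = √[tan(s/2) tan((s−a)/2) tan((s−b)/2) tan((s−c)/2)], giving spherical excess E = 1.4378 rad.
Area = E·R² = 1.4378 × (3389.5)² ≈ 16518419 km².

16518419 km²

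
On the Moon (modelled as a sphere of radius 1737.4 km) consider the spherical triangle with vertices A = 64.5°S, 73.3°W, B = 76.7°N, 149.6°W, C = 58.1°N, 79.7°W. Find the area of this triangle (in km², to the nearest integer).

Side lengths (central angles): a = 0.5197, b = 2.1415, c = 2.5962 rad; semiperimeter s = 2.6287.
By l'Huilier's theorem, tan(E/4) = √[tan(s/2) tan((s−a)/2) tan((s−b)/2) tan((s−c)/2)], giving spherical excess E = 0.6527 rad.
Area = E·R² = 0.6527 × (1737.4)² ≈ 1970310 km².

1970310 km²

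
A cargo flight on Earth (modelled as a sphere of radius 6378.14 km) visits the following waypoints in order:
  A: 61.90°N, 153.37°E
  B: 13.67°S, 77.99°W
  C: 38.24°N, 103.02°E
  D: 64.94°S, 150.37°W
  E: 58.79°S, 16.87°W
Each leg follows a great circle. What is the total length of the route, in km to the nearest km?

Leg A→B: central angle 2.0878 rad, distance 13316.1 km.
Leg B→C: central angle 2.7125 rad, distance 17300.6 km.
Leg C→D: central angle 2.2860 rad, distance 14580.6 km.
Leg D→E: central angle 0.8974 rad, distance 5723.4 km.
Total: 13316.1 + 17300.6 + 14580.6 + 5723.4 ≈ 50921 km.

50921 km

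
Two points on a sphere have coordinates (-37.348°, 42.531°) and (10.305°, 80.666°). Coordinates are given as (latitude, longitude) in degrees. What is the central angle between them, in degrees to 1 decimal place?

59.6°

Let φ₁ = -0.6518 rad, φ₂ = 0.1799 rad, and Δλ = 0.6656 rad.
Haversine: a = sin²(Δφ/2) + cos φ₁ cos φ₂ sin²(Δλ/2) = 0.1632 + (0.7950)(0.9839)(0.1067) = 0.24666.
Central angle c = 2·arcsin(√a) = 1.03947 rad.
So the angular separation is 59.6°.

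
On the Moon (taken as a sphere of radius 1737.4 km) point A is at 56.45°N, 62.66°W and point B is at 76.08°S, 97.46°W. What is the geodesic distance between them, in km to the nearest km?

Let φ₁ = 0.9852 rad, φ₂ = -1.3278 rad, and Δλ = -0.6074 rad.
cos c = sin φ₁ sin φ₂ + cos φ₁ cos φ₂ cos Δλ = (0.8334)(-0.9706) + (0.5527)(0.2406)(0.8211) = -0.69975,
so c = arccos(-0.69975) = 2.34585 rad.
Distance = R·c = 1737.4 × 2.3459 ≈ 4076 km.

4076 km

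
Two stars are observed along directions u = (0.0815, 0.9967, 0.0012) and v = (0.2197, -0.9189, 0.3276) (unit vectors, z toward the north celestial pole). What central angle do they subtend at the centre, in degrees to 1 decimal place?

153.8°

u·v = -0.8976; |u| = 1.0000, |v| = 1.0000.
cos θ = (u·v)/(|u||v|) = -0.8976, so θ = 153.8°.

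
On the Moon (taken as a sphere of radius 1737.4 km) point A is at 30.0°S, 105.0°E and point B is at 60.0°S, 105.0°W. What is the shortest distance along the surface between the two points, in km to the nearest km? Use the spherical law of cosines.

2628 km

In radians: φ₁ = -0.5236, φ₂ = -1.0472, Δλ = 150.000° = 2.6180 rad.
cos c = sin φ₁ sin φ₂ + cos φ₁ cos φ₂ cos Δλ = (-0.5000)(-0.8660) + (0.8660)(0.5000)(-0.8660) = 0.05801,
so c = arccos(0.05801) = 1.51275 rad.
Distance = R·c = 1737.4 × 1.5128 ≈ 2628 km.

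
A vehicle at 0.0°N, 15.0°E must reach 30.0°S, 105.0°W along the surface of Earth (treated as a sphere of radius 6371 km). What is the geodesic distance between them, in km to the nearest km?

12861 km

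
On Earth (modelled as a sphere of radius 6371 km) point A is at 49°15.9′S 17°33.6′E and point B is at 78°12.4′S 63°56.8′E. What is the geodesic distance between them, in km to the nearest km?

With latitudes φ₁ = -49.265°, φ₂ = -78.207° and longitude difference Δλ = 46.387°:
cos c = sin φ₁ sin φ₂ + cos φ₁ cos φ₂ cos Δλ = (-0.7577)(-0.9789) + (0.6526)(0.2044)(0.6898) = 0.83374,
so c = arccos(0.83374) = 0.58495 rad.
Distance = R·c = 6371 × 0.5850 ≈ 3727 km.

3727 km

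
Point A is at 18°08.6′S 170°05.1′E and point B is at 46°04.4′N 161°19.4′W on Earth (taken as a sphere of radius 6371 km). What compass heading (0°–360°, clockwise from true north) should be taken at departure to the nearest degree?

With φ₁ = -0.3167, φ₂ = 0.8041, Δλ = 0.4990 rad, the forward-azimuth formula gives
θ = atan2( sin Δλ cos φ₂ , cos φ₁ sin φ₂ − sin φ₁ cos φ₂ cos Δλ ) = atan2(0.3320, 0.8741) = 20.80°.
So the initial bearing is 21°.

21°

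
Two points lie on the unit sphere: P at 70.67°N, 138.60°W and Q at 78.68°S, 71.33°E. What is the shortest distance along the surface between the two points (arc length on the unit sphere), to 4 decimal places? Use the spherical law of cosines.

2.9494

In radians: φ₁ = 1.2334, φ₂ = -1.3732, Δλ = -150.070° = -2.6192 rad.
cos c = sin φ₁ sin φ₂ + cos φ₁ cos φ₂ cos Δλ = (0.9436)(-0.9805) + (0.3310)(0.1963)(-0.8666) = -0.98158,
so c = arccos(-0.98158) = 2.94935 rad.
On the unit sphere the arc length equals the central angle: 2.9494.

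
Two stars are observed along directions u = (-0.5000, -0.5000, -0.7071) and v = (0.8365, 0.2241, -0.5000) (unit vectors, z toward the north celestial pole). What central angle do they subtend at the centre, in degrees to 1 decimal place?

u·v = -0.1768; |u| = 1.0000, |v| = 1.0000.
cos θ = (u·v)/(|u||v|) = -0.1768, so θ = 100.2°.

100.2°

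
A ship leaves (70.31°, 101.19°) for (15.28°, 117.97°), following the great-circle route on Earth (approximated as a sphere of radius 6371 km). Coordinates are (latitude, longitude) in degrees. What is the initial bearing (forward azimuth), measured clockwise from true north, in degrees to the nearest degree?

With φ₁ = 1.2271, φ₂ = 0.2667, Δλ = 0.2929 rad, the forward-azimuth formula gives
θ = atan2( sin Δλ cos φ₂ , cos φ₁ sin φ₂ − sin φ₁ cos φ₂ cos Δλ ) = atan2(0.2785, -0.7808) = 160.37°.
So the initial bearing is 160°.

160°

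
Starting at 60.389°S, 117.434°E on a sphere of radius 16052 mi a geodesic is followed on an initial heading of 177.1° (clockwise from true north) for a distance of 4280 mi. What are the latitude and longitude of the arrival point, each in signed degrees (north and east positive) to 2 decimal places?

-75.63°, 120.51°

Angular distance δ = d/R = 4280/16052 = 0.26663 rad; initial bearing θ = 3.0910 rad.
sin φ₂ = sin φ₁ cos δ + cos φ₁ sin δ cos θ = (-0.8694)(0.9647) + (0.4941)(0.2635)(-0.9987) = -0.9687, so φ₂ = -75.63°.
Δλ = atan2(sin θ sin δ cos φ₁, cos δ − sin φ₁ sin φ₂) = atan2(0.0066, 0.1225) = 3.078°.
λ₂ = 117.434° + 3.078° = 120.51°.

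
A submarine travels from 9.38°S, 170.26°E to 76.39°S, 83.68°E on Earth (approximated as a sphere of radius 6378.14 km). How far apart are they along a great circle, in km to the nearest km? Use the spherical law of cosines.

In radians: φ₁ = -0.1637, φ₂ = -1.3333, Δλ = -86.580° = -1.5111 rad.
cos c = sin φ₁ sin φ₂ + cos φ₁ cos φ₂ cos Δλ = (-0.1630)(-0.9719) + (0.9866)(0.2353)(0.0597) = 0.17225,
so c = arccos(0.17225) = 1.39768 rad.
Distance = R·c = 6378.14 × 1.3977 ≈ 8915 km.

8915 km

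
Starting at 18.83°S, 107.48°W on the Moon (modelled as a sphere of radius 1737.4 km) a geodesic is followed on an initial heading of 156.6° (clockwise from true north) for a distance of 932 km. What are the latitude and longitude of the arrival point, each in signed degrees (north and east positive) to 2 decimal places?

-46.17°, -90.44°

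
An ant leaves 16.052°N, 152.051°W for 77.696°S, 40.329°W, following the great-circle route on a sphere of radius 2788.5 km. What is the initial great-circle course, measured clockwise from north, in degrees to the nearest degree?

168°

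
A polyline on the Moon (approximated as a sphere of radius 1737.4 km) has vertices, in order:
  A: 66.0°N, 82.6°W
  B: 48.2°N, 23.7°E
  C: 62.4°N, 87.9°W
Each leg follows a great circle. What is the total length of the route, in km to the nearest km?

3324 km

Leg A→B: central angle 0.9211 rad, distance 1600.3 km.
Leg B→C: central angle 0.9921 rad, distance 1723.6 km.
Total: 1600.3 + 1723.6 ≈ 3324 km.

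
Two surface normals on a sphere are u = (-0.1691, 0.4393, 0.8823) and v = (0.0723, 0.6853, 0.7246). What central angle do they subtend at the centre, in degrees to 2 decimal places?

21.85°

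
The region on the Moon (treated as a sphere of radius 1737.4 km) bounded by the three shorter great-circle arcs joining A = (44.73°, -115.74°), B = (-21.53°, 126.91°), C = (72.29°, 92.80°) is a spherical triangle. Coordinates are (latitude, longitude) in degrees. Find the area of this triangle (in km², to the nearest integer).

4364232 km²

Side lengths (central angles): a = 1.6864, b = 1.0695, c = 2.1675 rad; semiperimeter s = 2.4617.
By l'Huilier's theorem, tan(E/4) = √[tan(s/2) tan((s−a)/2) tan((s−b)/2) tan((s−c)/2)], giving spherical excess E = 1.4458 rad.
Area = E·R² = 1.4458 × (1737.4)² ≈ 4364232 km².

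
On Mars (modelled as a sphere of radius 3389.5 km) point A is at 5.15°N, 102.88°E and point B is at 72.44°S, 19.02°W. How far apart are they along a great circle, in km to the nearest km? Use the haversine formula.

Let φ₁ = 0.0899 rad, φ₂ = -1.2643 rad, and Δλ = -2.1276 rad.
Haversine: a = sin²(Δφ/2) + cos φ₁ cos φ₂ sin²(Δλ/2) = 0.3925 + (0.9960)(0.3017)(0.7642) = 0.62218.
Central angle c = 2·arcsin(√a) = 1.81767 rad.
Distance = R·c = 3389.5 × 1.8177 ≈ 6161 km.

6161 km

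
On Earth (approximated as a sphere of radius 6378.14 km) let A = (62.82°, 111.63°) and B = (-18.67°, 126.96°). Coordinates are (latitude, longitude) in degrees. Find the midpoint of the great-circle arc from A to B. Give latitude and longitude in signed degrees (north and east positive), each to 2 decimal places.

Central angle δ = 1.4378 rad. Interpolating on the sphere with fraction f = 0.5:
P = [sin((1−f)δ)·A + sin(fδ)·B] / sin δ = 0.6644·A + 0.6644·B in Cartesian coordinates,
giving P = (-0.4903, 0.7851, 0.3784), i.e. latitude 22.23°, longitude 121.99°.

22.23°, 121.99°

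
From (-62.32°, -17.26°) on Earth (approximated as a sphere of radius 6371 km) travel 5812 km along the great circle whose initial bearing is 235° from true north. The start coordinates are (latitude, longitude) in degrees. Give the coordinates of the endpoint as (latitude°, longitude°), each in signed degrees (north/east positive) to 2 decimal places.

Angular distance δ = d/R = 5812/6371 = 0.91226 rad; initial bearing θ = 4.1015 rad.
sin φ₂ = sin φ₁ cos δ + cos φ₁ sin δ cos θ = (-0.8856)(0.6120) + (0.4645)(0.7909)(-0.5736) = -0.7527, so φ₂ = -48.82°.
Δλ = atan2(sin θ sin δ cos φ₁, cos δ − sin φ₁ sin φ₂) = atan2(-0.3010, -0.0546) = -100.275°.
λ₂ = -17.260° − 100.275° = -117.53°.

-48.82°, -117.53°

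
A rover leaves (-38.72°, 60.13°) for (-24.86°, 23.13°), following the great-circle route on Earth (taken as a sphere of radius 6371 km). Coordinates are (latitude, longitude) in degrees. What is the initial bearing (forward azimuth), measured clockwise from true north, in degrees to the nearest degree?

With φ₁ = -0.6758, φ₂ = -0.4339, Δλ = -0.6458 rad, the forward-azimuth formula gives
θ = atan2( sin Δλ cos φ₂ , cos φ₁ sin φ₂ − sin φ₁ cos φ₂ cos Δλ ) = atan2(-0.5460, 0.1253) = -77.08°.
Adding 360° brings this into [0°, 360°): 283°.

283°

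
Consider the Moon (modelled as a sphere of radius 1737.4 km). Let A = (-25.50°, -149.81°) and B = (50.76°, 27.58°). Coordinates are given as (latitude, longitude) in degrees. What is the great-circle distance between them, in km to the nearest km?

Let φ₁ = -0.4451 rad, φ₂ = 0.8859 rad, and Δλ = 3.0960 rad.
Haversine: a = sin²(Δφ/2) + cos φ₁ cos φ₂ sin²(Δλ/2) = 0.3812 + (0.9026)(0.6326)(0.9995) = 0.95189.
Central angle c = 2·arcsin(√a) = 2.69934 rad.
Distance = R·c = 1737.4 × 2.6993 ≈ 4690 km.

4690 km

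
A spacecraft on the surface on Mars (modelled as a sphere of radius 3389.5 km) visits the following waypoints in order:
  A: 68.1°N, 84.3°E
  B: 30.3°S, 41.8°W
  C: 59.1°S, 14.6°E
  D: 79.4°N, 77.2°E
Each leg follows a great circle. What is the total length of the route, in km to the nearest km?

19022 km

Leg A→B: central angle 2.2888 rad, distance 7757.8 km.
Leg B→C: central angle 0.8254 rad, distance 2797.6 km.
Leg C→D: central angle 2.4980 rad, distance 8467.0 km.
Total: 7757.8 + 2797.6 + 8467.0 ≈ 19022 km.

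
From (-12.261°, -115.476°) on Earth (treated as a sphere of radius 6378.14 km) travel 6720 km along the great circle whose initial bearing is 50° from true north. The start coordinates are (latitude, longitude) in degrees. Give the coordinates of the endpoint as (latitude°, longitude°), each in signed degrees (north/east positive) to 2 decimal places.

Angular distance δ = d/R = 6720/6378.14 = 1.05360 rad; initial bearing θ = 0.8727 rad.
sin φ₂ = sin φ₁ cos δ + cos φ₁ sin δ cos θ = (-0.2124)(0.4944) + (0.9772)(0.8692)(0.6428) = 0.4410, so φ₂ = 26.17°.
Δλ = atan2(sin θ sin δ cos φ₁, cos δ − sin φ₁ sin φ₂) = atan2(0.6507, 0.5881) = 47.892°.
λ₂ = -115.476° + 47.892° = -67.58°.

26.17°, -67.58°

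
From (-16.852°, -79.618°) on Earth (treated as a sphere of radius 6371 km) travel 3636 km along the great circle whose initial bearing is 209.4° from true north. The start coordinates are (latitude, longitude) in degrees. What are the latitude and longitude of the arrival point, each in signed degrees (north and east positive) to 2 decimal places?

-43.98°, -101.24°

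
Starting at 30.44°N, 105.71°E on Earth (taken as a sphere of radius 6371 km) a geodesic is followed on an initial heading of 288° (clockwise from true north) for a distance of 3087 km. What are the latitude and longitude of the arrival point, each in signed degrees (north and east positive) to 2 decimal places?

Angular distance δ = d/R = 3087/6371 = 0.48454 rad; initial bearing θ = 5.0265 rad.
sin φ₂ = sin φ₁ cos δ + cos φ₁ sin δ cos θ = (0.5066)(0.8849) + (0.8622)(0.4658)(0.3090) = 0.5724, so φ₂ = 34.92°.
Δλ = atan2(sin θ sin δ cos φ₁, cos δ − sin φ₁ sin φ₂) = atan2(-0.3819, 0.5949) = -32.702°.
λ₂ = 105.710° − 32.702° = 73.01°.

34.92°, 73.01°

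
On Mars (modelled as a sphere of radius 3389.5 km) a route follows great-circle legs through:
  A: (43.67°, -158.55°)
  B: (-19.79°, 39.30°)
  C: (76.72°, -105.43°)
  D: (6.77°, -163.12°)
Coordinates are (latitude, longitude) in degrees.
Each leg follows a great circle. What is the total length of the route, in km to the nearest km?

Leg A→B: central angle 2.6501 rad, distance 8982.5 km.
Leg B→C: central angle 2.1013 rad, distance 7122.4 km.
Leg C→D: central angle 1.3319 rad, distance 4514.4 km.
Total: 8982.5 + 7122.4 + 4514.4 ≈ 20619 km.

20619 km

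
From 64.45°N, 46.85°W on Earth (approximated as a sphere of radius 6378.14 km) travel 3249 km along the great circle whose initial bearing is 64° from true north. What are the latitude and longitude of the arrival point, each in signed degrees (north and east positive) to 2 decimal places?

Angular distance δ = d/R = 3249/6378.14 = 0.50940 rad; initial bearing θ = 1.1170 rad.
sin φ₂ = sin φ₁ cos δ + cos φ₁ sin δ cos θ = (0.9022)(0.8730) + (0.4313)(0.4877)(0.4384) = 0.8799, so φ₂ = 61.63°.
Δλ = atan2(sin θ sin δ cos φ₁, cos δ − sin φ₁ sin φ₂) = atan2(0.1890, 0.0792) = 67.263°.
λ₂ = -46.850° + 67.263° = 20.41°.

61.63°, 20.41°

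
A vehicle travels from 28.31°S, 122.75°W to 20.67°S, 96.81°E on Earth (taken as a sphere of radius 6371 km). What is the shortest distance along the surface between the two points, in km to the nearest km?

13108 km

With latitudes φ₁ = -28.310°, φ₂ = -20.670° and longitude difference Δλ = -140.440°:
cos c = sin φ₁ sin φ₂ + cos φ₁ cos φ₂ cos Δλ = (-0.4742)(-0.3530) + (0.8804)(0.9356)(-0.7710) = -0.46766,
so c = arccos(-0.46766) = 2.05743 rad.
Distance = R·c = 6371 × 2.0574 ≈ 13108 km.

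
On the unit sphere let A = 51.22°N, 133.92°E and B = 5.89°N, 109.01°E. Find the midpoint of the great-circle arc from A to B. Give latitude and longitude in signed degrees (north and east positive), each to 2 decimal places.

29.10°, 118.59°

Central angle δ = 0.8697 rad. Interpolating on the sphere with fraction f = 0.5:
P = [sin((1−f)δ)·A + sin(fδ)·B] / sin δ = 0.5513·A + 0.5513·B in Cartesian coordinates,
giving P = (-0.4182, 0.7672, 0.4863), i.e. latitude 29.10°, longitude 118.59°.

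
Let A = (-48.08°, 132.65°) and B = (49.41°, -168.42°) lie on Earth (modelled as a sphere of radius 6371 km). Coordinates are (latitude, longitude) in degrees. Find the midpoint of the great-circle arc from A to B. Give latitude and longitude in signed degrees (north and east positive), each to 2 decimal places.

Central angle δ = 1.9185 rad. Interpolating on the sphere with fraction f = 0.5:
P = [sin((1−f)δ)·A + sin(fδ)·B] / sin δ = 0.8709·A + 0.8709·B in Cartesian coordinates,
giving P = (-0.9493, 0.3142, 0.0133), i.e. latitude 0.76°, longitude 161.69°.

0.76°, 161.69°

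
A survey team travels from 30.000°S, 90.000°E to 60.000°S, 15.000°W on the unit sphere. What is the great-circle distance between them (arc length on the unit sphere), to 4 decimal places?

1.2441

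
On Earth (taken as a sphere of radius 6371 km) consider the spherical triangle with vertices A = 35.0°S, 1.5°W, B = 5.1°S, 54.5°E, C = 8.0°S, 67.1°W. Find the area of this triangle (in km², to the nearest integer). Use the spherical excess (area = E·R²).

Side lengths (central angles): a = 2.0996, b = 1.1429, c = 1.0388 rad; semiperimeter s = 2.1407.
By l'Huilier's theorem, tan(E/4) = √[tan(s/2) tan((s−a)/2) tan((s−b)/2) tan((s−c)/2)], giving spherical excess E = 0.4467 rad.
Area = E·R² = 0.4467 × (6371)² ≈ 18133331 km².

18133331 km²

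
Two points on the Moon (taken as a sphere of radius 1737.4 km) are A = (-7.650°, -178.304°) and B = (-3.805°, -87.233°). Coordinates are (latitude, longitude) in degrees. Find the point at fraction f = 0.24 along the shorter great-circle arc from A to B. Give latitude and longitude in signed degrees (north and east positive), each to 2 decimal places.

-8.55°, -156.37°

The central angle between A and B is δ = 1.5804 rad.
With f = 0.24, the slerp weights are sin((1−f)δ)/sin δ = 0.9325 and sin(fδ)/sin δ = 0.3703.
Weighted sum of the unit vectors: (0.9325)·(-0.9907,-0.0293,-0.1331) + (0.3703)·(0.0482,-0.9966,-0.0664) = (-0.9060, -0.3964, -0.1487).
Converting back: φ = atan2(z, √(x²+y²)) = -8.55°, λ = atan2(y, x) = -156.37°.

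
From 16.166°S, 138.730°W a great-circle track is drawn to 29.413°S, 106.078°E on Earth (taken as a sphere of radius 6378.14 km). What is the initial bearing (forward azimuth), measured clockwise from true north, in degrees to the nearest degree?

With φ₁ = -0.2821, φ₂ = -0.5134, Δλ = -2.0105 rad, the forward-azimuth formula gives
θ = atan2( sin Δλ cos φ₂ , cos φ₁ sin φ₂ − sin φ₁ cos φ₂ cos Δλ ) = atan2(-0.7882, -0.5749) = -126.11°.
Adding 360° brings this into [0°, 360°): 234°.

234°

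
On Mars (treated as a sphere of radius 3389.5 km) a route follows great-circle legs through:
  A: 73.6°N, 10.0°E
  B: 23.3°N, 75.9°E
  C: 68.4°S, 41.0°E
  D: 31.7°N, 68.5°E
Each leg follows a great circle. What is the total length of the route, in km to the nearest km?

15282 km

Leg A→B: central angle 1.0640 rad, distance 3606.6 km.
Leg B→C: central angle 1.6614 rad, distance 5631.3 km.
Leg C→D: central angle 1.7831 rad, distance 6044.0 km.
Total: 3606.6 + 5631.3 + 6044.0 ≈ 15282 km.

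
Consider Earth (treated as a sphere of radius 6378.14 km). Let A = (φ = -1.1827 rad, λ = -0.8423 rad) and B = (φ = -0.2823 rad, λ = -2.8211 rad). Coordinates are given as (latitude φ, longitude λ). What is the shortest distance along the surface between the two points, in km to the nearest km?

9292 km

With latitudes φ₁ = -67.764°, φ₂ = -16.175° and longitude difference Δλ = -113.377°:
cos c = sin φ₁ sin φ₂ + cos φ₁ cos φ₂ cos Δλ = (-0.9256)(-0.2786) + (0.3784)(0.9604)(-0.3968) = 0.11364,
so c = arccos(0.11364) = 1.45691 rad.
Distance = R·c = 6378.14 × 1.4569 ≈ 9292 km.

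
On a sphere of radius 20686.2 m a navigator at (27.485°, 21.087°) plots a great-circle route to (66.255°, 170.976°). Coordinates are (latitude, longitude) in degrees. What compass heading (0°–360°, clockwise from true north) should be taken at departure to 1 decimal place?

11.7°

Δλ = 149.889° = 2.6161 rad.
y = sin Δλ · cos φ₂ = (0.5017)(0.4027) = 0.2020
x = cos φ₁ sin φ₂ − sin φ₁ cos φ₂ cos Δλ = (0.8871)(0.9153) − (0.4615)(0.4027)(-0.8651) = 0.9728
θ = atan2(y, x) = 11.73°, so the bearing is 11.7°.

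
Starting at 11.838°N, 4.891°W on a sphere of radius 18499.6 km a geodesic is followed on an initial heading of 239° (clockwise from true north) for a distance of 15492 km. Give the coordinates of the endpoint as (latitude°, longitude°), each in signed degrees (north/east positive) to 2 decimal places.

-13.72°, -45.85°

Angular distance δ = d/R = 15492/18499.6 = 0.83742 rad; initial bearing θ = 4.1713 rad.
sin φ₂ = sin φ₁ cos δ + cos φ₁ sin δ cos θ = (0.2051)(0.6694) + (0.9787)(0.7429)(-0.5150) = -0.2372, so φ₂ = -13.72°.
Δλ = atan2(sin θ sin δ cos φ₁, cos δ − sin φ₁ sin φ₂) = atan2(-0.6233, 0.7180) = -40.958°.
λ₂ = -4.891° − 40.958° = -45.85°.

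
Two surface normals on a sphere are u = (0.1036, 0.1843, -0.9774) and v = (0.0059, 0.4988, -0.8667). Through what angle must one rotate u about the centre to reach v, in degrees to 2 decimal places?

u·v = 0.9397; |u| = 1.0000, |v| = 1.0000.
cos θ = (u·v)/(|u||v|) = 0.9396, so θ = 20.01°.

20.01°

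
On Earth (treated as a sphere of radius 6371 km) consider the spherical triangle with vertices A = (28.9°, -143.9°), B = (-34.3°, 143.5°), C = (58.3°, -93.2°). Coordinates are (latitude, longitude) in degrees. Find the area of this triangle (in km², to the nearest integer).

Side lengths (central angles): a = 2.3714, b = 0.7918, c = 1.6269 rad; semiperimeter s = 2.3951.
By l'Huilier's theorem, tan(E/4) = √[tan(s/2) tan((s−a)/2) tan((s−b)/2) tan((s−c)/2)], giving spherical excess E = 0.4472 rad.
Area = E·R² = 0.4472 × (6371)² ≈ 18153593 km².

18153593 km²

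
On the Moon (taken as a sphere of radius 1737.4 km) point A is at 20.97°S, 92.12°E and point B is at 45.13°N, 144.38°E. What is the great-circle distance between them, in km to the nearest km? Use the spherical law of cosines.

2468 km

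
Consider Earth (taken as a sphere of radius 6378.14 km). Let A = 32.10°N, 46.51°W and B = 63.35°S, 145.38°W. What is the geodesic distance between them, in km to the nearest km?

13608 km

In radians: φ₁ = 0.5603, φ₂ = -1.1057, Δλ = -98.870° = -1.7256 rad.
cos c = sin φ₁ sin φ₂ + cos φ₁ cos φ₂ cos Δλ = (0.5314)(-0.8938) + (0.8471)(0.4485)(-0.1542) = -0.53353,
so c = arccos(-0.53353) = 2.13357 rad.
Distance = R·c = 6378.14 × 2.1336 ≈ 13608 km.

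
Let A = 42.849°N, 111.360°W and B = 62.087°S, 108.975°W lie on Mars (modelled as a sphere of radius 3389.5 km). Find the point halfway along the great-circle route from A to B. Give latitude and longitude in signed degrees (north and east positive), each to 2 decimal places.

-9.62°, -110.43°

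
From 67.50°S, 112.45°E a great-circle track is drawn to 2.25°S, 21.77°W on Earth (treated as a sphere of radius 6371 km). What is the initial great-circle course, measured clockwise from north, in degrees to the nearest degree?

227°

Δλ = -134.220° = -2.3426 rad.
y = sin Δλ · cos φ₂ = (-0.7167)(0.9992) = -0.7161
x = cos φ₁ sin φ₂ − sin φ₁ cos φ₂ cos Δλ = (0.3827)(-0.0393) − (-0.9239)(0.9992)(-0.6974) = -0.6589
θ = atan2(y, x) = -132.62°; adding 360° gives 227°.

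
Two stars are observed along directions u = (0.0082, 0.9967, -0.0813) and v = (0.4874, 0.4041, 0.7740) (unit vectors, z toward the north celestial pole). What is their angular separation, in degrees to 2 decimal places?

u·v = 0.3438; |u| = 1.0000, |v| = 1.0000.
cos θ = (u·v)/(|u||v|) = 0.3438, so θ = 69.89°.

69.89°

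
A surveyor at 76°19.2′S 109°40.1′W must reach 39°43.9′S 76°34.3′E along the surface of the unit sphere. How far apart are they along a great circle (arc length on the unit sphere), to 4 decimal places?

In radians: φ₁ = -1.3320, φ₂ = -0.6934, Δλ = -173.760° = -3.0327 rad.
cos c = sin φ₁ sin φ₂ + cos φ₁ cos φ₂ cos Δλ = (-0.9716)(-0.6392) + (0.2365)(0.7690)(-0.9941) = 0.44026,
so c = arccos(0.44026) = 1.11491 rad.
On the unit sphere the arc length equals the central angle: 1.1149.

1.1149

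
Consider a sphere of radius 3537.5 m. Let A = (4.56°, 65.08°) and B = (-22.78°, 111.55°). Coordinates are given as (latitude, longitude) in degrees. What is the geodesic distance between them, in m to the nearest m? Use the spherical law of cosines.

3270 m

With latitudes φ₁ = 4.560°, φ₂ = -22.780° and longitude difference Δλ = 46.470°:
cos c = sin φ₁ sin φ₂ + cos φ₁ cos φ₂ cos Δλ = (0.0795)(-0.3872) + (0.9968)(0.9220)(0.6887) = 0.60222,
so c = arccos(0.60222) = 0.92452 rad.
Distance = R·c = 3537.5 × 0.9245 ≈ 3270 m.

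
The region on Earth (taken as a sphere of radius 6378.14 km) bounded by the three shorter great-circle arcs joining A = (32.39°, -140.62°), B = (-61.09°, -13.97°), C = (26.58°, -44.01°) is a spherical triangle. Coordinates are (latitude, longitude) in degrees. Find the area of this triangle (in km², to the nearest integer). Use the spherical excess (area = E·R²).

Side lengths (central angles): a = 1.5882, b = 1.4174, c = 2.3640 rad; semiperimeter s = 2.6848.
By l'Huilier's theorem, tan(E/4) = √[tan(s/2) tan((s−a)/2) tan((s−b)/2) tan((s−c)/2)], giving spherical excess E = 2.0387 rad.
Area = E·R² = 2.0387 × (6378.14)² ≈ 82936035 km².

82936035 km²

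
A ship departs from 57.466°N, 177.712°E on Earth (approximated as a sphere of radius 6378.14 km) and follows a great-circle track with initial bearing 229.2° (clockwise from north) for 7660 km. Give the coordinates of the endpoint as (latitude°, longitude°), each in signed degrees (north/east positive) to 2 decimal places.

-1.31°, 132.80°

Angular distance δ = d/R = 7660/6378.14 = 1.20098 rad; initial bearing θ = 4.0003 rad.
sin φ₂ = sin φ₁ cos δ + cos φ₁ sin δ cos θ = (0.8431)(0.3614) + (0.5378)(0.9324)(-0.6534) = -0.0229, so φ₂ = -1.31°.
Δλ = atan2(sin θ sin δ cos φ₁, cos δ − sin φ₁ sin φ₂) = atan2(-0.3796, 0.3808) = -44.911°.
λ₂ = 177.712° − 44.911° = 132.80°.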